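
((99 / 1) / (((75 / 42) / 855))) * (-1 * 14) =-3318084 / 5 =-663616.80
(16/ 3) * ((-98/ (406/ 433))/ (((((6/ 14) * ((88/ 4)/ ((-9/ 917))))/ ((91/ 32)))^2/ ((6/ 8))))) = -225897399/ 61663179776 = -0.00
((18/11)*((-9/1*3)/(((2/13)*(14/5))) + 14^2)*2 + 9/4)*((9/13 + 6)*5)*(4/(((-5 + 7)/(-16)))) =-470081880/1001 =-469612.27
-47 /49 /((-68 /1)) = 47 /3332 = 0.01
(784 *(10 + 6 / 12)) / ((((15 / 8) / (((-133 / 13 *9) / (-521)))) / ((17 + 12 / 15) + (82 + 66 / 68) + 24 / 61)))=13782980145312 / 175590025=78495.23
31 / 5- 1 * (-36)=211 / 5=42.20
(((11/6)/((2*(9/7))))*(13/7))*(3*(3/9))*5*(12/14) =715/126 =5.67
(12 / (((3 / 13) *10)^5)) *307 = 113986951 / 2025000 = 56.29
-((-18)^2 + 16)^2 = -115600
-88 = -88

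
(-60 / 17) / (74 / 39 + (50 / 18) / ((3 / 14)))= -5265 / 22168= -0.24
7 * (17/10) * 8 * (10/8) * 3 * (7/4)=2499/4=624.75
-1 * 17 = -17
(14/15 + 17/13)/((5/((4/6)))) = 874/2925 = 0.30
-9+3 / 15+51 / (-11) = -739 / 55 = -13.44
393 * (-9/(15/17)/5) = -20043/25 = -801.72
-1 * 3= -3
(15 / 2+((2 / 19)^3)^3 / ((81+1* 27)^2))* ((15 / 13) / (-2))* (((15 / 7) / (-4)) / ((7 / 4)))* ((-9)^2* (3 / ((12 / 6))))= 37806321163001025 / 234916643983112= 160.94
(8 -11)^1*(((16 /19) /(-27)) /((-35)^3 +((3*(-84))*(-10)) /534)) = -1424 /652442805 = -0.00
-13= -13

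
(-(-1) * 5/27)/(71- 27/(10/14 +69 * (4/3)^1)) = 649/247806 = 0.00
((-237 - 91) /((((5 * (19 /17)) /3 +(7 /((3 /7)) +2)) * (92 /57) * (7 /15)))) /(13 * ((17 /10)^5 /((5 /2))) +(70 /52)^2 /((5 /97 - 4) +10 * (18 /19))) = -51278031587250000 /176366937168488227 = -0.29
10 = 10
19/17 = 1.12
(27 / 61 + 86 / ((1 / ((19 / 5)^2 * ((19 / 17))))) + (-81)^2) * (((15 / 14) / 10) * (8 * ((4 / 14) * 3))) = 1059879672 / 181475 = 5840.36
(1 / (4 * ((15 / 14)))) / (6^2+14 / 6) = 7 / 1150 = 0.01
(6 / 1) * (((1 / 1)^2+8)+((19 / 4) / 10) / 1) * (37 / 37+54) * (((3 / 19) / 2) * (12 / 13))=112563 / 494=227.86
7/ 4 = 1.75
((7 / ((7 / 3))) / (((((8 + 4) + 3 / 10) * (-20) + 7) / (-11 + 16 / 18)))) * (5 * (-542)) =-246610 / 717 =-343.95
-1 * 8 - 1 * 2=-10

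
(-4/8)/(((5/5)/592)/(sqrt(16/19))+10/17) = -476631040/560736909+342176 * sqrt(19)/560736909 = -0.85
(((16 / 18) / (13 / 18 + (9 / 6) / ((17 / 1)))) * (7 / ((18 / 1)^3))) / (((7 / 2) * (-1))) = -17 / 45198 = -0.00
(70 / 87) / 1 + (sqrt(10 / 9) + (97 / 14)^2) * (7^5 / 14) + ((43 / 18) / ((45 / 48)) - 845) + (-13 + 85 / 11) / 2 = 2401 * sqrt(10) / 6 + 19563858073 / 344520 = 58051.28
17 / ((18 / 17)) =289 / 18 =16.06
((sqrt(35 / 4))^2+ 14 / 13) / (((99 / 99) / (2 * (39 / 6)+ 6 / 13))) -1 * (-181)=211781 / 676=313.29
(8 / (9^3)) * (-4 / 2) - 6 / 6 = -745 / 729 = -1.02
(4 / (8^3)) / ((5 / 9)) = 9 / 640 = 0.01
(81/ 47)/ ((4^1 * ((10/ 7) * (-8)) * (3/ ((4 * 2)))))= -189/ 1880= -0.10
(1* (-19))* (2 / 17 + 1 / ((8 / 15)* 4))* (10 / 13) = -30305 / 3536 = -8.57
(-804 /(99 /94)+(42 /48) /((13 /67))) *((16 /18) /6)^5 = -333374848 /6155681103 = -0.05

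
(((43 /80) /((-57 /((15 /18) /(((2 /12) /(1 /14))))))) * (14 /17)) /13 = -43 /201552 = -0.00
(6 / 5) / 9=2 / 15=0.13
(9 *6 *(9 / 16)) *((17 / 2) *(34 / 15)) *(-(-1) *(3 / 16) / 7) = 70227 / 4480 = 15.68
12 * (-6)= -72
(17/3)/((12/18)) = 8.50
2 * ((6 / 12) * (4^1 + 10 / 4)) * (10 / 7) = 65 / 7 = 9.29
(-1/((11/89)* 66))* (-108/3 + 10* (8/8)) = 1157/363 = 3.19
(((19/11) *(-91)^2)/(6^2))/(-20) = -157339/7920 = -19.87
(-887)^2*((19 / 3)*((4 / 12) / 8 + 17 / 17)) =373715275 / 72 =5190489.93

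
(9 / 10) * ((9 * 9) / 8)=729 / 80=9.11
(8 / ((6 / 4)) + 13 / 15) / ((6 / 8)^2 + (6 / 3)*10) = 496 / 1645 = 0.30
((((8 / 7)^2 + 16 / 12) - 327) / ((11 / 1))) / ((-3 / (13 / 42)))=619853 / 203742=3.04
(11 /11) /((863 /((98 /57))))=98 /49191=0.00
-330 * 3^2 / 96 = -495 / 16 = -30.94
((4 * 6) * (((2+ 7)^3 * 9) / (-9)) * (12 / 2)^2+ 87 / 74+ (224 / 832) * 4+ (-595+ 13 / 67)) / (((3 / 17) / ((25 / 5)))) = -3453969140015 / 193362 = -17862709.01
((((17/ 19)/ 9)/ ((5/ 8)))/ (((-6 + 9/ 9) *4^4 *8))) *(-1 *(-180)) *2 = -17/ 3040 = -0.01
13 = 13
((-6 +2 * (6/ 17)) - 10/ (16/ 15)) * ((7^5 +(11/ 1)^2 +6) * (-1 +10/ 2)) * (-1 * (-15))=-253374975/ 17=-14904410.29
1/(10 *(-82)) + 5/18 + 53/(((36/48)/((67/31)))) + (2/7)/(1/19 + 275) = 213427610707/1394871660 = 153.01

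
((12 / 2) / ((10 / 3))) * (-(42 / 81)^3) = -2744 / 10935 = -0.25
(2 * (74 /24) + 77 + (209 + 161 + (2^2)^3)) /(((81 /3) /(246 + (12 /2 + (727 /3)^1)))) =4601749 /486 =9468.62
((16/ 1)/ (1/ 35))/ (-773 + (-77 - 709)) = -560/ 1559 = -0.36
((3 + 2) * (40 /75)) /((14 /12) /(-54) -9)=-864 /2923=-0.30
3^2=9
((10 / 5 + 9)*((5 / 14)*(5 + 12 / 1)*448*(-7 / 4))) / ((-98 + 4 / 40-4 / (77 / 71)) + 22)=657.89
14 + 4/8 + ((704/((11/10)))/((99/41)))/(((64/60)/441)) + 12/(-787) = 1897550389/17314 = 109596.30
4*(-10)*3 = -120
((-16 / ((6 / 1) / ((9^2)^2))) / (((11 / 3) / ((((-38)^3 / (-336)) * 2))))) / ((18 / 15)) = -100004220 / 77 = -1298756.10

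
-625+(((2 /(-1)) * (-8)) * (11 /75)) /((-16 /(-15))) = -3114 /5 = -622.80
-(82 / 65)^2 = -6724 / 4225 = -1.59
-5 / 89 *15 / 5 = -0.17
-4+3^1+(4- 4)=-1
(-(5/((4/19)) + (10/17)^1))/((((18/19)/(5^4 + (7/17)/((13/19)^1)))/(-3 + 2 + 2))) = -241529045/15028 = -16071.94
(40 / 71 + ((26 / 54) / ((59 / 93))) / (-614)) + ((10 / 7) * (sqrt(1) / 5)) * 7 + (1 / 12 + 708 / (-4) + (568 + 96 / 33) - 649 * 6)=-1781126925419 / 509265108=-3497.45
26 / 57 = 0.46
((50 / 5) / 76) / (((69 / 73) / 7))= 2555 / 2622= 0.97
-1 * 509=-509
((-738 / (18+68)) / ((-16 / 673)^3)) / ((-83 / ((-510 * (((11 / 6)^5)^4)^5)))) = 146391712401379992348717931467122647805725427730524833106042741170880565212116795625830014950304061287464032967211245 / 176863320539724084251237456667466589790592258099425730297342016320302292228380819456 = 827710980177486442908172800000000.00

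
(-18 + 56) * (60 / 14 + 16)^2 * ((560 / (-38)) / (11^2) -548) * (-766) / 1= 38927050124736 / 5929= 6565533837.87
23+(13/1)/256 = 23.05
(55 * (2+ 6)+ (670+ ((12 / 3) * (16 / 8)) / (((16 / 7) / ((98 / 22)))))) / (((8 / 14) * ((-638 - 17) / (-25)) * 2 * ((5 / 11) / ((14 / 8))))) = 1213387 / 8384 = 144.73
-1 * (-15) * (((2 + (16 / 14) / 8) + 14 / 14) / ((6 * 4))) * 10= 275 / 14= 19.64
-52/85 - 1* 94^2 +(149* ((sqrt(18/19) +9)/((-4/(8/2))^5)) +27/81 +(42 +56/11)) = -10275.21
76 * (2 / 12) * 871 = 33098 / 3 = 11032.67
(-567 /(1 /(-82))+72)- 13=46553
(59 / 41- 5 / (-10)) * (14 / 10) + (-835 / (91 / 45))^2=578880273003 / 3395210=170499.11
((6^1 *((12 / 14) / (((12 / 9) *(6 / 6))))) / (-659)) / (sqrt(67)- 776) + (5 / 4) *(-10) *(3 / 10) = -3.75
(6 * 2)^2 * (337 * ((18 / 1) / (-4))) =-218376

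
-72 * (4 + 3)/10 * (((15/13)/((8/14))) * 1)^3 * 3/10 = -8751645/70304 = -124.48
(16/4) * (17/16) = 17/4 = 4.25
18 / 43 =0.42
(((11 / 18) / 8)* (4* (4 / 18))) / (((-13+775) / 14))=77 / 61722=0.00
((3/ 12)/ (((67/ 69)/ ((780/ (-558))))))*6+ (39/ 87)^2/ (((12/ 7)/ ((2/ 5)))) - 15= -896740109/ 52402710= -17.11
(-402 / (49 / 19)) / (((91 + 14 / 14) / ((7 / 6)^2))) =-1273 / 552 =-2.31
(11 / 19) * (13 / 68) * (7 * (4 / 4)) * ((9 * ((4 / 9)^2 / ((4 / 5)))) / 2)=5005 / 5814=0.86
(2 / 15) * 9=6 / 5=1.20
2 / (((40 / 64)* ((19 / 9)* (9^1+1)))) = 72 / 475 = 0.15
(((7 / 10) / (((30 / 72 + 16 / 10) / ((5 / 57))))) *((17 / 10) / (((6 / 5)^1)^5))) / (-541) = -371875 / 9671469984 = -0.00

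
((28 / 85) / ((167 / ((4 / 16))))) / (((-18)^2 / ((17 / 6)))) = 7 / 1623240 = 0.00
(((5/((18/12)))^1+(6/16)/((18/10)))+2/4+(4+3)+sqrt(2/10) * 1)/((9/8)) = 8 * sqrt(5)/45+265/27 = 10.21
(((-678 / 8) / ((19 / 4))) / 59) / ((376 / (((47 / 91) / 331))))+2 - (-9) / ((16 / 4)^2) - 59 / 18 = -3477867125 / 4862252304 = -0.72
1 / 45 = 0.02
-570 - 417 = -987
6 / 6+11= 12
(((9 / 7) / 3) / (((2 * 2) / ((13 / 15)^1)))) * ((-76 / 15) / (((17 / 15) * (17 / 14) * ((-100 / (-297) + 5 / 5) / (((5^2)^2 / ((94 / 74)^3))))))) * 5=-4644816783750 / 11911924259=-389.93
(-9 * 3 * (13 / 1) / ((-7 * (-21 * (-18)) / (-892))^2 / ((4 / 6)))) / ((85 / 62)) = -320652592 / 16530885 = -19.40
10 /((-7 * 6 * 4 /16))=-20 /21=-0.95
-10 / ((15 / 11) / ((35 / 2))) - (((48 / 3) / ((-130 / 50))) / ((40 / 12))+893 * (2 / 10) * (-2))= 44989 / 195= 230.71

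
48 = 48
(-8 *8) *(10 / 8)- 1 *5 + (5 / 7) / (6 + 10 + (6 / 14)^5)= -4573234 / 53831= -84.96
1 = 1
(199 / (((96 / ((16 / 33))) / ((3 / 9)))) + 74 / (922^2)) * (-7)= -148059338 / 63118737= -2.35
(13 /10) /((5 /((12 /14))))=39 /175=0.22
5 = 5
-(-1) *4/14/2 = 1/7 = 0.14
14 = 14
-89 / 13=-6.85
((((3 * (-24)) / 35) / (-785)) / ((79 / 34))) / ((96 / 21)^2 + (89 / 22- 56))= -376992 / 10381000925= -0.00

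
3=3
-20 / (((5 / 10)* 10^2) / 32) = -64 / 5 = -12.80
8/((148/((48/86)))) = 48/1591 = 0.03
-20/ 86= -10/ 43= -0.23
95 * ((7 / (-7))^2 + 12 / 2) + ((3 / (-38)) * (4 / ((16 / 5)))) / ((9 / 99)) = 100915 / 152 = 663.91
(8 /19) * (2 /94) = 8 /893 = 0.01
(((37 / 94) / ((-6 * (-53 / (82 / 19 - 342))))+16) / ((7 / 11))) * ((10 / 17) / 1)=14.40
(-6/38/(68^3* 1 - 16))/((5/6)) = -9/14934760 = -0.00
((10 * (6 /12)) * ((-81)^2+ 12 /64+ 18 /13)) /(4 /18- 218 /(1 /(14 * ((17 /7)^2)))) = -429979725 /235876576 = -1.82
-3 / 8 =-0.38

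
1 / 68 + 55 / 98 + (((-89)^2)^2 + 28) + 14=209057288875 / 3332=62742283.58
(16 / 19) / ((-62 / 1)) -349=-205569 / 589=-349.01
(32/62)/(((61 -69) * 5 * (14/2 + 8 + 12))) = -2/4185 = -0.00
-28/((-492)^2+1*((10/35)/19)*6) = -931/8048631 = -0.00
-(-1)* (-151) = -151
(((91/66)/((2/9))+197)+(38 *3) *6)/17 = 52.19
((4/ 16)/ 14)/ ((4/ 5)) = 5/ 224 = 0.02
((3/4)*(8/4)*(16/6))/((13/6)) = 24/13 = 1.85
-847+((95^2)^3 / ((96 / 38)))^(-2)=-165224282924341516232177732071 / 195069991646211943603515625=-847.00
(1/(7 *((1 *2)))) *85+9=211/14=15.07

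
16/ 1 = 16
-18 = -18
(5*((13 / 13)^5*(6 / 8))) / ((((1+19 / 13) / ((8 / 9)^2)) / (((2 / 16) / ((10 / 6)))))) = 13 / 144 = 0.09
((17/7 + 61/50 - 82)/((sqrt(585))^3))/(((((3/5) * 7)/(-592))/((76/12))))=17136328 * sqrt(65)/27948375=4.94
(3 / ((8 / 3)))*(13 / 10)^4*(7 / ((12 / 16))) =599781 / 20000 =29.99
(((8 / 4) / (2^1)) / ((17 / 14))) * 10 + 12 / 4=191 / 17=11.24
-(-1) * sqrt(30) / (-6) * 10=-5 * sqrt(30) / 3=-9.13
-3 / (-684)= 1 / 228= 0.00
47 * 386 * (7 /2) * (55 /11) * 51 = 16191735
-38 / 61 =-0.62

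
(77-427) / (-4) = 175 / 2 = 87.50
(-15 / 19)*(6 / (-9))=10 / 19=0.53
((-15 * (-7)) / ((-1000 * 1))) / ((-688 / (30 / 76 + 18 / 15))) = 6363 / 26144000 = 0.00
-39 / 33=-13 / 11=-1.18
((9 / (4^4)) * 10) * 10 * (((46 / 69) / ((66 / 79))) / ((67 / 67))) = 1975 / 704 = 2.81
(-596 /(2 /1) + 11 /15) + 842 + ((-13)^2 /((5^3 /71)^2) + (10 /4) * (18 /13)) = 367281481 /609375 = 602.72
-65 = -65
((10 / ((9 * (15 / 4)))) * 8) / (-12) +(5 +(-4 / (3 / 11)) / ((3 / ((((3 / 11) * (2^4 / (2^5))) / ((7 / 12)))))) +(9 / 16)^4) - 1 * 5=-1.24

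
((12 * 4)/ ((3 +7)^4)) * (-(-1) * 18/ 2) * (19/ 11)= 513/ 6875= 0.07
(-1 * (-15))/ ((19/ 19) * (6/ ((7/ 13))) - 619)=-21/ 851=-0.02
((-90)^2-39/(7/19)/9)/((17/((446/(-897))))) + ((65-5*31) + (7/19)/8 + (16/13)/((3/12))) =-15653535869/48674808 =-321.59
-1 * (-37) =37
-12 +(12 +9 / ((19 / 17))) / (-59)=-13833 / 1121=-12.34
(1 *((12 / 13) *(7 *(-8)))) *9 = -6048 / 13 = -465.23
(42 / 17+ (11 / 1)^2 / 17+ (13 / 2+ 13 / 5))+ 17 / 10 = 1733 / 85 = 20.39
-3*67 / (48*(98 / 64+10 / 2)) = -134 / 209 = -0.64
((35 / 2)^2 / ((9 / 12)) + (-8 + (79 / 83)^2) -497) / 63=-1979087 / 1302021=-1.52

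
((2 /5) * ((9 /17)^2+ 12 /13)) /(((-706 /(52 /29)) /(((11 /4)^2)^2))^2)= 12598514513013 /1240518362767360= 0.01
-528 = -528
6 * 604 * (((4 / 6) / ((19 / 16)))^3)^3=42502721483309056 / 2117153985128019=20.08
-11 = -11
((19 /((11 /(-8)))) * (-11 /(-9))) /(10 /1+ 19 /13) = -1976 /1341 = -1.47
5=5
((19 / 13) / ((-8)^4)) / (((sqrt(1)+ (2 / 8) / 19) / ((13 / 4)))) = 361 / 315392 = 0.00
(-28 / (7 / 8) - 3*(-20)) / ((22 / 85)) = 1190 / 11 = 108.18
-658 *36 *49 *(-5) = 5803560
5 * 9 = 45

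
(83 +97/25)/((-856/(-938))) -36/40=504519/5350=94.30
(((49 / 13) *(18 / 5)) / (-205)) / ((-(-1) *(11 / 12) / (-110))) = 21168 / 2665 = 7.94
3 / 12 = 0.25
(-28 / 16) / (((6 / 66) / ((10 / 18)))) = -385 / 36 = -10.69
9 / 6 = 3 / 2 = 1.50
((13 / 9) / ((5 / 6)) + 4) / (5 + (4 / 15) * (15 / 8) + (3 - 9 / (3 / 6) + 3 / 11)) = -1892 / 3045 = -0.62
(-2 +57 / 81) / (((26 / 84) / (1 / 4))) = -245 / 234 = -1.05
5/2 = 2.50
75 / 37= 2.03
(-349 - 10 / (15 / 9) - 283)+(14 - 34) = -658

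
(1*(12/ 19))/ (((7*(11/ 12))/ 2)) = 288/ 1463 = 0.20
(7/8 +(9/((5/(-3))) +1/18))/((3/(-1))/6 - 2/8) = 1609/270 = 5.96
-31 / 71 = -0.44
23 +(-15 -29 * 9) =-253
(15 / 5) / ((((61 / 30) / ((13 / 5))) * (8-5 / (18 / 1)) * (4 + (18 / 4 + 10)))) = 8424 / 313723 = 0.03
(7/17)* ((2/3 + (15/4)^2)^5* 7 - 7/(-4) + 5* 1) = 8655531736382531/4331667456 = 1998198.57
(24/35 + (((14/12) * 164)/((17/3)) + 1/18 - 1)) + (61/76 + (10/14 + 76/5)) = 2919959/58140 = 50.22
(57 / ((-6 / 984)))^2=87385104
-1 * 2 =-2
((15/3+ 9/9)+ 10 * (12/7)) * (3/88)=243/308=0.79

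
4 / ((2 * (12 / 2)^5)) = 1 / 3888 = 0.00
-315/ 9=-35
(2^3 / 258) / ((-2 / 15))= -10 / 43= -0.23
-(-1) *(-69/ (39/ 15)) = -345/ 13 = -26.54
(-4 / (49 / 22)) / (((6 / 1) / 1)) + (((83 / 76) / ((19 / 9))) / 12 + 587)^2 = 1690095775455043 / 4904239872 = 344619.31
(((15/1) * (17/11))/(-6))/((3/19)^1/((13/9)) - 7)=20995/37444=0.56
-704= -704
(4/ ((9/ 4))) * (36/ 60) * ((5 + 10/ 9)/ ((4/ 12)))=176/ 9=19.56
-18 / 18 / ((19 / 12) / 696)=-439.58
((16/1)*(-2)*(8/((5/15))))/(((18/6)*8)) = -32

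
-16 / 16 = -1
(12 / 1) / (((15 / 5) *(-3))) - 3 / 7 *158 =-1450 / 21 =-69.05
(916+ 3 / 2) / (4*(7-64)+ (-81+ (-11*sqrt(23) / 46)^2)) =-84410 / 28307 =-2.98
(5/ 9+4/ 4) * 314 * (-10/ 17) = -43960/ 153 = -287.32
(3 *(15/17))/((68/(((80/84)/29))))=75/58667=0.00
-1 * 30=-30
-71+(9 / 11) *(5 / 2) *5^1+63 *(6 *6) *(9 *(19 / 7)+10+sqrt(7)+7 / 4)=87992.79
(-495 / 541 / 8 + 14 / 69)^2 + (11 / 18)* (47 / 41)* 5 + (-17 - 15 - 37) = -65.49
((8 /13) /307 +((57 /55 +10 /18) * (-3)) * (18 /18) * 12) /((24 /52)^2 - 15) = 54509832 /14065205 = 3.88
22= 22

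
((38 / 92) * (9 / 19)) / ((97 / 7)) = 63 / 4462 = 0.01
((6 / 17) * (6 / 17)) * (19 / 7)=684 / 2023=0.34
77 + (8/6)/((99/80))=78.08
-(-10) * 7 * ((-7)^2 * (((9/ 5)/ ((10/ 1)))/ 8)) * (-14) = -21609/ 20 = -1080.45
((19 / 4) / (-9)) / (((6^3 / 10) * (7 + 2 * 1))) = -95 / 34992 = -0.00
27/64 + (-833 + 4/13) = -692449/832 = -832.27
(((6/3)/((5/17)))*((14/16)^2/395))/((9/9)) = 833/63200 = 0.01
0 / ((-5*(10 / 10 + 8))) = 0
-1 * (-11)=11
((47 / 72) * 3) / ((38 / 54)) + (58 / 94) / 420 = 2088607 / 750120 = 2.78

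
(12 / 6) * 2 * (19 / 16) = 19 / 4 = 4.75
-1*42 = -42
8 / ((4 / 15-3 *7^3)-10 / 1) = -120 / 15581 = -0.01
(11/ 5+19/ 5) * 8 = 48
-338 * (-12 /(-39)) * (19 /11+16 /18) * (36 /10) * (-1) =53872 /55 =979.49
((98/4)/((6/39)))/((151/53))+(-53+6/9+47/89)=4.09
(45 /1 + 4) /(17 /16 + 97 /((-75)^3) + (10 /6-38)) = -330750000 /238079677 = -1.39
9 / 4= 2.25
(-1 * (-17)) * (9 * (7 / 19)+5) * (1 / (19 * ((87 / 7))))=18802 / 31407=0.60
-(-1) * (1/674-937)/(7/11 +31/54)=-774.10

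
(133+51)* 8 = 1472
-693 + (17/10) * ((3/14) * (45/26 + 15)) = -500067/728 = -686.91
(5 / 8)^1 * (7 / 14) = 5 / 16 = 0.31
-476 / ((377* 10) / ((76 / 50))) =-9044 / 47125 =-0.19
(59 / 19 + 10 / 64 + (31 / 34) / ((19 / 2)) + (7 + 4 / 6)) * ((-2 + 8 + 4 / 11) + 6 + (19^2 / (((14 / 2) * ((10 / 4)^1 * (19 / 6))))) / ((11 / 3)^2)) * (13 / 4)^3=10216069138067 / 2101102080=4862.24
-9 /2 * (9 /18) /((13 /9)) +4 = 127 /52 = 2.44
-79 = -79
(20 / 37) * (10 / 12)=50 / 111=0.45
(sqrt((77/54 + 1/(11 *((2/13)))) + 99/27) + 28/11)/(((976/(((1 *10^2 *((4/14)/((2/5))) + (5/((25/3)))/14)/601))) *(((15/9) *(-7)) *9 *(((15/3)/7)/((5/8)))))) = -5003/1935700800 - 5003 *sqrt(13926)/243898300800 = -0.00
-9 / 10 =-0.90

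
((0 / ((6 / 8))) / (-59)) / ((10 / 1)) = 0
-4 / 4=-1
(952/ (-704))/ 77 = -17/ 968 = -0.02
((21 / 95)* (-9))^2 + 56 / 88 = 456106 / 99275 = 4.59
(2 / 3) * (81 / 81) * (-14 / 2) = -4.67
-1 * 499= -499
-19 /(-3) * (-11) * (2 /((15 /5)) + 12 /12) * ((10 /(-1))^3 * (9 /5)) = 209000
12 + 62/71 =914/71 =12.87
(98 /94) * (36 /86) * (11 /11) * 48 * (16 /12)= 56448 /2021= 27.93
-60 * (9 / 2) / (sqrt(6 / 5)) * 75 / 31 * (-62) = 6750 * sqrt(30) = 36971.27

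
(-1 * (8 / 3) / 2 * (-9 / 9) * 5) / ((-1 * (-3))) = 20 / 9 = 2.22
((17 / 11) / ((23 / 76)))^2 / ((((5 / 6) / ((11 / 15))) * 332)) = 834632 / 12074425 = 0.07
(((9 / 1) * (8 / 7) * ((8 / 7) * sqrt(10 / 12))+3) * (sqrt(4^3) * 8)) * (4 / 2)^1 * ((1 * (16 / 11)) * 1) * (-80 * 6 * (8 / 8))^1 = -94371840 * sqrt(30) / 539 -2949120 / 11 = -1227092.27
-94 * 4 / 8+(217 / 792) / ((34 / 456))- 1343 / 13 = -2138789 / 14586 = -146.63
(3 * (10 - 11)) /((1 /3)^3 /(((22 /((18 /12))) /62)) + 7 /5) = -2970 /1541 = -1.93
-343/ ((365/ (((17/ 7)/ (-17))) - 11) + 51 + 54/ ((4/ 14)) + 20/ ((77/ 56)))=3773/ 25426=0.15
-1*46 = -46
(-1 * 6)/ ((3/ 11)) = -22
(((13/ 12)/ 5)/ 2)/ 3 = 13/ 360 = 0.04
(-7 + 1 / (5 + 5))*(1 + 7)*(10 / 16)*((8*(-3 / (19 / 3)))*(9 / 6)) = 3726 / 19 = 196.11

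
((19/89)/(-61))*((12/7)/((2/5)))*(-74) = 42180/38003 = 1.11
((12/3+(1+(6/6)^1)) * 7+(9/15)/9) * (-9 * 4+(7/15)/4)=-1358543/900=-1509.49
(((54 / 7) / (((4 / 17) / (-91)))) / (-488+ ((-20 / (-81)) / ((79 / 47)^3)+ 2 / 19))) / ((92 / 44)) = 49804503697377 / 17027762094740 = 2.92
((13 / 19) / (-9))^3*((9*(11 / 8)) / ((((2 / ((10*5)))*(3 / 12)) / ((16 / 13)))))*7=-2602600 / 555579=-4.68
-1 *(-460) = 460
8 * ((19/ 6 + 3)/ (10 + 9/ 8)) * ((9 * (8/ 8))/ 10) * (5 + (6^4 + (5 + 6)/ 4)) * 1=463092/ 89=5203.28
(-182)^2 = 33124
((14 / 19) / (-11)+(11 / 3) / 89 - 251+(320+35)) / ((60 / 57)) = 5802073 / 58740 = 98.78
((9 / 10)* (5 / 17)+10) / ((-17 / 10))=-1745 / 289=-6.04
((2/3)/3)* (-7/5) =-14/45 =-0.31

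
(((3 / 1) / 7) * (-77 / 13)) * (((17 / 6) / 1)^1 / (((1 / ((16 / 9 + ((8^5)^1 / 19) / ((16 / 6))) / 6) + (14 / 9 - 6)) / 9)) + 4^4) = -18278048316 / 28772939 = -635.25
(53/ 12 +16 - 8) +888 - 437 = 463.42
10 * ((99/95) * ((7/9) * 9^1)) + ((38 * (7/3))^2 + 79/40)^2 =152271567349219/2462400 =61838680.70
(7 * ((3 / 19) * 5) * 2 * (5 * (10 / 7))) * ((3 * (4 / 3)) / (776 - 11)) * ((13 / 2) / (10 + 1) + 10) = 46600 / 10659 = 4.37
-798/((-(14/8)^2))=1824/7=260.57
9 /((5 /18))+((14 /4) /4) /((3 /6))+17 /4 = 192 /5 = 38.40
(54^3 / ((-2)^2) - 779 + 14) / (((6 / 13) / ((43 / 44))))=7192653 / 88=81734.69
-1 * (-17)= 17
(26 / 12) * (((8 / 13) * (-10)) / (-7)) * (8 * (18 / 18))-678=-13918 / 21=-662.76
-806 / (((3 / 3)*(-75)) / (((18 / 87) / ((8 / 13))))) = 5239 / 1450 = 3.61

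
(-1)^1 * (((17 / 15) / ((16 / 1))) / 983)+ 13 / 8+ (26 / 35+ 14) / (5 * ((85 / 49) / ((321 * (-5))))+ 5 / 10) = 115379755663 / 3670679280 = 31.43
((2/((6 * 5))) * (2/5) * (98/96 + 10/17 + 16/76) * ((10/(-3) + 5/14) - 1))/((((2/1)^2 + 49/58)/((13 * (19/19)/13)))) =-0.04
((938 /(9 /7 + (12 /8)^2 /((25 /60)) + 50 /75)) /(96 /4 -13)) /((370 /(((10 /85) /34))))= 9849 /90804956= 0.00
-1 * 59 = -59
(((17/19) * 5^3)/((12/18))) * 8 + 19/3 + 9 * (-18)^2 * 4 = 741709/57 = 13012.44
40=40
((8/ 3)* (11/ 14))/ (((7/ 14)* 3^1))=88/ 63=1.40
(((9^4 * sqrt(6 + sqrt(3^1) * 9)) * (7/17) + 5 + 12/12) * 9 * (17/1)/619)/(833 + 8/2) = 34/19189 + 15309 * sqrt(6 + 9 * sqrt(3))/19189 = 3.71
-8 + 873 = 865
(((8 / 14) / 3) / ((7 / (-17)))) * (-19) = 1292 / 147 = 8.79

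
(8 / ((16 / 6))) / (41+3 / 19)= 57 / 782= 0.07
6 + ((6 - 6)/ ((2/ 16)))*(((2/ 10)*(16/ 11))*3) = 6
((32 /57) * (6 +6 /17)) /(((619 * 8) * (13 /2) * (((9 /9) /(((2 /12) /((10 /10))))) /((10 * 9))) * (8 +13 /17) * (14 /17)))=36720 /159467399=0.00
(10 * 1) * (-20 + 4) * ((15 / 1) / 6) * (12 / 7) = -4800 / 7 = -685.71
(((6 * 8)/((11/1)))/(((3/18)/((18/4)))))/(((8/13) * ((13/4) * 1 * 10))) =324/55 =5.89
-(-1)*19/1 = 19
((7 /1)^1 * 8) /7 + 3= 11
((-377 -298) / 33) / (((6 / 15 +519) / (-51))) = 57375 / 28567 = 2.01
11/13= 0.85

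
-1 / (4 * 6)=-1 / 24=-0.04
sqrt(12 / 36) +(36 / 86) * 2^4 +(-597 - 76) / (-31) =sqrt(3) / 3 +37867 / 1333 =28.98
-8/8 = -1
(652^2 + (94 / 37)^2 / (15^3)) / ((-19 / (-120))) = 15713119222688 / 5852475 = 2684867.38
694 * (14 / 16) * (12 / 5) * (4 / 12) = 2429 / 5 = 485.80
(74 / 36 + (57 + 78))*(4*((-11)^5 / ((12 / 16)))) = -3178502536 / 27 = -117722316.15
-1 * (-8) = 8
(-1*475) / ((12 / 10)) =-2375 / 6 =-395.83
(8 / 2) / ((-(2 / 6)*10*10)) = -3 / 25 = -0.12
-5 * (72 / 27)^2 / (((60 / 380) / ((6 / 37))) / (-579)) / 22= 1173440 / 1221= 961.05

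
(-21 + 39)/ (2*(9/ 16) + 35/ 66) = 4752/ 437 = 10.87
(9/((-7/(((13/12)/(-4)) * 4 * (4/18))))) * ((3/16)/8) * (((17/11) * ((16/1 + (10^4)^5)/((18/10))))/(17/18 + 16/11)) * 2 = 519266917293233082.79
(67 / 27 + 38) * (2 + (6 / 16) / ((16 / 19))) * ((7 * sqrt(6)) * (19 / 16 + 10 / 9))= 792666553 * sqrt(6) / 497664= 3901.48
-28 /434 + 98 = 3036 /31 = 97.94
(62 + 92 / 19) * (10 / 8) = 3175 / 38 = 83.55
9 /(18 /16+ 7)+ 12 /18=346 /195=1.77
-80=-80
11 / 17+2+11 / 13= 772 / 221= 3.49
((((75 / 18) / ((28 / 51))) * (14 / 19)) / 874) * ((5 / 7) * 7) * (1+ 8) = 0.29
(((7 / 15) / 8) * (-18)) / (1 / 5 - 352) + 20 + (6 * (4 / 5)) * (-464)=-77649191 / 35180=-2207.20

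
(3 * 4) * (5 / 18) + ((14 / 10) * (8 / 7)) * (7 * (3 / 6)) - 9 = -1 / 15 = -0.07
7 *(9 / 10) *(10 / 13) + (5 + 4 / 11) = 1460 / 143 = 10.21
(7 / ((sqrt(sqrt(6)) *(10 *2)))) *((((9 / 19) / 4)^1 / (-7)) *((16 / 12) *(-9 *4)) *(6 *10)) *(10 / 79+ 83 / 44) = 188919 *6^(3 / 4) / 33022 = 21.93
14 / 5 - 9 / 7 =53 / 35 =1.51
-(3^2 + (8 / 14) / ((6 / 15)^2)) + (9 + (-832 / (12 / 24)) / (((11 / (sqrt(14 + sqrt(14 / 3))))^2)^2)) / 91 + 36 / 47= -2246261903 / 187858671-512 * sqrt(42) / 43923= -12.03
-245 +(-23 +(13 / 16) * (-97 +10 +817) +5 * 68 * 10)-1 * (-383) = 32865 / 8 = 4108.12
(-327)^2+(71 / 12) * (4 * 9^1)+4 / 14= 749996 / 7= 107142.29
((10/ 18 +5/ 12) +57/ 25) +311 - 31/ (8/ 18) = 55013/ 225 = 244.50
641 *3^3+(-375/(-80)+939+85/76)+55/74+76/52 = 2669174461/146224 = 18254.01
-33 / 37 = -0.89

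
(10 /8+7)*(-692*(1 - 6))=28545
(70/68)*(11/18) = 385/612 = 0.63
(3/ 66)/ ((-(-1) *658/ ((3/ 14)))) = 3/ 202664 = 0.00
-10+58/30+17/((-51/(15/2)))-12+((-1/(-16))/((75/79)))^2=-32489759/1440000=-22.56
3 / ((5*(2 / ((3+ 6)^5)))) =177147 / 10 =17714.70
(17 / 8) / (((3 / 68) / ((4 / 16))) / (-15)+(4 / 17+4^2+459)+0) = 1445 / 323152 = 0.00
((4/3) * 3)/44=1/11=0.09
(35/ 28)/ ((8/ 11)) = 55/ 32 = 1.72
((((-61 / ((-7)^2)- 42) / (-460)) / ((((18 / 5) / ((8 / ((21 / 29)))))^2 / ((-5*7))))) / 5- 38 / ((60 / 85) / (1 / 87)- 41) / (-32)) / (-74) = 196024452997 / 2362820126688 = 0.08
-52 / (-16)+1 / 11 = 147 / 44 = 3.34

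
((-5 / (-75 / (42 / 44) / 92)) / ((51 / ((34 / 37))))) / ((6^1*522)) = 161 / 4780215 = 0.00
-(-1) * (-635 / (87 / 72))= -15240 / 29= -525.52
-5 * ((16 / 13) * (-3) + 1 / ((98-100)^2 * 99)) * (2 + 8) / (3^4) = 474875 / 208494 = 2.28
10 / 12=5 / 6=0.83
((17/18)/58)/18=17/18792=0.00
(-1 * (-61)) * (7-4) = 183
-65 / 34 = -1.91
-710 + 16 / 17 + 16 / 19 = -228754 / 323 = -708.22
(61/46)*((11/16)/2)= 671/1472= 0.46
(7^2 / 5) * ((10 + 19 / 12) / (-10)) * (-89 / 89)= 6811 / 600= 11.35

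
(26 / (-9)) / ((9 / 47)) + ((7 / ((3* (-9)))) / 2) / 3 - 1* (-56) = 2207 / 54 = 40.87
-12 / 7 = -1.71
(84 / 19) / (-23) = -84 / 437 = -0.19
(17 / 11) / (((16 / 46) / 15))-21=4017 / 88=45.65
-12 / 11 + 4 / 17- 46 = -8762 / 187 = -46.86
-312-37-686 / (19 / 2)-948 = -26015 / 19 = -1369.21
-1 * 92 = -92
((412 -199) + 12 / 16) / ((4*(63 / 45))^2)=21375 / 3136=6.82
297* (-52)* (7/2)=-54054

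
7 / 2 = 3.50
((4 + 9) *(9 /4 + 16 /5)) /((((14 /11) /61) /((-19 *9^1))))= -162587997 /280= -580671.42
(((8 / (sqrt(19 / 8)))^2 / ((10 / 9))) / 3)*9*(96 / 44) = 165888 / 1045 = 158.74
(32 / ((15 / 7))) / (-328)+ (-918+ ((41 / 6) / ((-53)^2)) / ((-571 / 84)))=-918.05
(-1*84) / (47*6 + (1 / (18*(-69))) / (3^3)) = -0.30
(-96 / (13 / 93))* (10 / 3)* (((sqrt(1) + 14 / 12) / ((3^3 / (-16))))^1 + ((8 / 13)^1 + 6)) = -55690880 / 4563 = -12204.88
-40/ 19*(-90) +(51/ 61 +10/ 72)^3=38310559624799/ 201210485184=190.40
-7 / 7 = -1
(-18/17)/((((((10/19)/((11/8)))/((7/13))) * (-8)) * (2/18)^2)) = 1066527/70720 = 15.08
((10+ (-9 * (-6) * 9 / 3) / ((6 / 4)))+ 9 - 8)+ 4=123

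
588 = 588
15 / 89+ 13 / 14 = 1367 / 1246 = 1.10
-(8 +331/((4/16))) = -1332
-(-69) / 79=69 / 79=0.87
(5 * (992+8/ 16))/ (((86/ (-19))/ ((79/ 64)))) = -14897425/ 11008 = -1353.33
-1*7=-7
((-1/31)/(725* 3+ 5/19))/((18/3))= -19/7687380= -0.00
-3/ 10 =-0.30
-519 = -519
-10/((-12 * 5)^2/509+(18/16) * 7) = -40720/60867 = -0.67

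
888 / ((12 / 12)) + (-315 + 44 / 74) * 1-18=20557 / 37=555.59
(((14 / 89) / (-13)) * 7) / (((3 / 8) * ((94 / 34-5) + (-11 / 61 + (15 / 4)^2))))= -13008128 / 670753395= -0.02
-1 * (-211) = 211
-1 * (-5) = 5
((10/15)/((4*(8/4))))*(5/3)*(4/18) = 5/162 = 0.03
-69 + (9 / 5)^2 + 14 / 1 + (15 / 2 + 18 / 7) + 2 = -13891 / 350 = -39.69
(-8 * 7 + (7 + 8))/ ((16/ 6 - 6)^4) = -3321/ 10000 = -0.33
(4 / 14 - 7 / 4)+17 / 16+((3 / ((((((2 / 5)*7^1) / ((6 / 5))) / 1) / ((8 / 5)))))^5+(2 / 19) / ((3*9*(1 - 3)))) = 36.44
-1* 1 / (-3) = 1 / 3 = 0.33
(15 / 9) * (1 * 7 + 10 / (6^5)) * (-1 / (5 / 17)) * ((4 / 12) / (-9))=1.47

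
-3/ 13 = -0.23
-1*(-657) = 657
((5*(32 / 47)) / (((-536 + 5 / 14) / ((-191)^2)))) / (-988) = 20429360 / 87055891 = 0.23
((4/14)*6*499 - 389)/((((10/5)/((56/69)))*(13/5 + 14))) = 65300/5727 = 11.40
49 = 49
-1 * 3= -3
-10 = -10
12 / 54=2 / 9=0.22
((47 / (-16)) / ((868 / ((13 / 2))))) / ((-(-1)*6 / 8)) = -611 / 20832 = -0.03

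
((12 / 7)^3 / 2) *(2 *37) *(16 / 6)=170496 / 343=497.07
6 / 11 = 0.55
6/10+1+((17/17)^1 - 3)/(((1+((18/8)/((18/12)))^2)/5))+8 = 424/65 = 6.52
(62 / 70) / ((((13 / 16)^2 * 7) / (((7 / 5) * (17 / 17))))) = 7936 / 29575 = 0.27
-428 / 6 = -214 / 3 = -71.33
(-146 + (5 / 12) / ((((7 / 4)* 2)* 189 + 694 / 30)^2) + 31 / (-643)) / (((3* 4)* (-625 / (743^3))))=1354100811454249695154 / 169531178126875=7987326.15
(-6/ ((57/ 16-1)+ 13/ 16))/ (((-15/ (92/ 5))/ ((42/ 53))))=1.73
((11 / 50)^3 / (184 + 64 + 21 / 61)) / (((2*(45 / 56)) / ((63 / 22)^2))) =2071377 / 9468125000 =0.00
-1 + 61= 60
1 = 1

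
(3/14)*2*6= 18/7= 2.57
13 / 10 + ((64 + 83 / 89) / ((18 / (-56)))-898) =-8800687 / 8010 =-1098.71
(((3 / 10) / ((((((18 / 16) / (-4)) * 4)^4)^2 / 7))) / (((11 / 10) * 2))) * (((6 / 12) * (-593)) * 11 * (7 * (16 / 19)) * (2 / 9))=-3899964522496 / 2453663097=-1589.45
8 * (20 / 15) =32 / 3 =10.67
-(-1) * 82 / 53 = 82 / 53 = 1.55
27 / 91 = 0.30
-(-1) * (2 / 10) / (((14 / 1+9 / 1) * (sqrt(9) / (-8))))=-8 / 345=-0.02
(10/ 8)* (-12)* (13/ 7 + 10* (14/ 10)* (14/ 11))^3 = -52158988125/ 456533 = -114250.20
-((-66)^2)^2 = -18974736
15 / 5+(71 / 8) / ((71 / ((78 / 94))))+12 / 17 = 24351 / 6392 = 3.81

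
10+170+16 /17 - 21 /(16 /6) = 23537 /136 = 173.07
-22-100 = -122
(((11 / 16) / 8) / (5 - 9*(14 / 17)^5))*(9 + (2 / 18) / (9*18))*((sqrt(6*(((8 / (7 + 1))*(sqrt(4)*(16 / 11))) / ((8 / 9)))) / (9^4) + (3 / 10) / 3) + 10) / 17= 1096046083*sqrt(66) / 460974950487936 + 1217707198213 / 4215591682560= 0.29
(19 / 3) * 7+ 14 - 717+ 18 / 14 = -13805 / 21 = -657.38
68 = 68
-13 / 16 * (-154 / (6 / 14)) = 7007 / 24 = 291.96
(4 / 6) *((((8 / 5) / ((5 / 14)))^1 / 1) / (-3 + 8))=0.60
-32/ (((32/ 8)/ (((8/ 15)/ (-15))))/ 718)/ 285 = 45952/ 64125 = 0.72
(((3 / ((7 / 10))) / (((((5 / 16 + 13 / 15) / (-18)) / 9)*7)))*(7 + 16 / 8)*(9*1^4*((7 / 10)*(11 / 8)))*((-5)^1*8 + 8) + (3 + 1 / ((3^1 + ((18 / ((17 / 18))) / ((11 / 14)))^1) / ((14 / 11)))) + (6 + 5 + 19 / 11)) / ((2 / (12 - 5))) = 23309081986739 / 31733922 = 734516.27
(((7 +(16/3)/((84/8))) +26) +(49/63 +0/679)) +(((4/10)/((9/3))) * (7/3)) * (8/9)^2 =881072/25515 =34.53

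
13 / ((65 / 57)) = 57 / 5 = 11.40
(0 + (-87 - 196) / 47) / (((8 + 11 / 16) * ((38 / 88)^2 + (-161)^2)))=-8766208 / 327848263261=-0.00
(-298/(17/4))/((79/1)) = -1192/1343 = -0.89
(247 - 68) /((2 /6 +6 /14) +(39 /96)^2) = 3849216 /19933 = 193.11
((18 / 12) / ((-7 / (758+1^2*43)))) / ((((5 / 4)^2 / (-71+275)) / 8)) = -31373568 / 175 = -179277.53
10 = 10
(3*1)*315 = 945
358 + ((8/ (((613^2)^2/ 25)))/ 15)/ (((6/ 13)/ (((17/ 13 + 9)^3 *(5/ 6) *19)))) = 230661651825425794/ 644306283630243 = 358.00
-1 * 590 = -590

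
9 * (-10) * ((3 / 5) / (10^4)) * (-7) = 189 / 5000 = 0.04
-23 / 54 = -0.43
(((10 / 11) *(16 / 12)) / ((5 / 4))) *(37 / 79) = 1184 / 2607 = 0.45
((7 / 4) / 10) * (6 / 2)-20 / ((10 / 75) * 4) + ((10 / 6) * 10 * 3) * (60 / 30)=2521 / 40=63.02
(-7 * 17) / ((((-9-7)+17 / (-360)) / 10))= 428400 / 5777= 74.16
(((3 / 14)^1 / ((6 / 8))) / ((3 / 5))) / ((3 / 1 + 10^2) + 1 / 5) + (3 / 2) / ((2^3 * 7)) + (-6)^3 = -9360943 / 43344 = -215.97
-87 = -87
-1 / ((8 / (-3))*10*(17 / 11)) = 33 / 1360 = 0.02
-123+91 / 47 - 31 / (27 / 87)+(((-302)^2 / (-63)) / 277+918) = 189143167 / 273399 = 691.82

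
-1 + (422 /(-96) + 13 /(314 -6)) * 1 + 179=641797 /3696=173.65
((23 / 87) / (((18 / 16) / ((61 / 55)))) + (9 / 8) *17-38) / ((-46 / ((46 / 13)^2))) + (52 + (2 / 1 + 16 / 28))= 12153257783 / 203783580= 59.64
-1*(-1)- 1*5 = -4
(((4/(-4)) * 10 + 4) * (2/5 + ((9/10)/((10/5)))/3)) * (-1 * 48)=792/5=158.40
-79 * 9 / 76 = -711 / 76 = -9.36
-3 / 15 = -1 / 5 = -0.20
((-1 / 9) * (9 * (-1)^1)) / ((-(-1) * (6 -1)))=0.20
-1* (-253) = 253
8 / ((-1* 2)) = -4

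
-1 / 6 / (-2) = 1 / 12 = 0.08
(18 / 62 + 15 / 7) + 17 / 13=10553 / 2821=3.74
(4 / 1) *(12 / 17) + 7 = 9.82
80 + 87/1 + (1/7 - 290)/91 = 104350/637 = 163.81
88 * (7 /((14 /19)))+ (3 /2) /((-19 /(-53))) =31927 /38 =840.18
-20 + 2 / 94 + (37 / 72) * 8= -6712 / 423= -15.87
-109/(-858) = 109/858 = 0.13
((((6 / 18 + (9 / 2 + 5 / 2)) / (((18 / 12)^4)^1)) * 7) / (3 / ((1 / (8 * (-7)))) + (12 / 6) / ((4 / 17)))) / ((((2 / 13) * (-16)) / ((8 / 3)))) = 1456 / 21141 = 0.07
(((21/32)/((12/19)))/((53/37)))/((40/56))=34447/33920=1.02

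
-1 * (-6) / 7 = 6 / 7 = 0.86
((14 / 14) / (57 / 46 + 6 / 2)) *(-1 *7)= -322 / 195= -1.65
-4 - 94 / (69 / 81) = -2630 / 23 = -114.35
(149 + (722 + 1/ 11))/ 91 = 9582/ 1001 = 9.57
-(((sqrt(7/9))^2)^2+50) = -4099/81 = -50.60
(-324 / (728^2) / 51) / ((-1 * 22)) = 27 / 49553504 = 0.00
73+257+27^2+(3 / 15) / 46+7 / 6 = 365759 / 345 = 1060.17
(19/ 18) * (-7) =-7.39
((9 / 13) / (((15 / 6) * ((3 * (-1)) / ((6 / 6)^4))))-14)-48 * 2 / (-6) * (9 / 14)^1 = -1732 / 455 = -3.81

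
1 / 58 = 0.02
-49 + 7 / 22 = -1071 / 22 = -48.68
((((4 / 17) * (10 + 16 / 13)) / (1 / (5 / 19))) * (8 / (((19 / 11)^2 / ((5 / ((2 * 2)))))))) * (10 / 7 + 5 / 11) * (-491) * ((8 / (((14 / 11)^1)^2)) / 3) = -5534015828000 / 1559798331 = -3547.90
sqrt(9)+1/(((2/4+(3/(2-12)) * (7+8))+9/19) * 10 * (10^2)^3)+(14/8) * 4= 6699999981/670000000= 10.00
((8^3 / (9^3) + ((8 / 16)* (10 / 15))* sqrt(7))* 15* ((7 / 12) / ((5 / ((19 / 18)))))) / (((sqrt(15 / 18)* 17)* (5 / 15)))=0.57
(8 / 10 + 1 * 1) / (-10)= -9 / 50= -0.18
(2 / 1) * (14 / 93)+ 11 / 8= 1247 / 744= 1.68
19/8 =2.38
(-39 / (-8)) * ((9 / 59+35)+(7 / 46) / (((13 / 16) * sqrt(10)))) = 21 * sqrt(10) / 230+40443 / 236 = 171.66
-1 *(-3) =3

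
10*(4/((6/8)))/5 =10.67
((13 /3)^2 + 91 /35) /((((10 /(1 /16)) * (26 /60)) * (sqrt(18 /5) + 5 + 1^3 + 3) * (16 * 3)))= 37 /49536 -37 * sqrt(10) /743040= 0.00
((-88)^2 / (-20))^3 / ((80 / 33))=-14966147328 / 625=-23945835.72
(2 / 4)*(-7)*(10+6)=-56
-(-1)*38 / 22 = 19 / 11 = 1.73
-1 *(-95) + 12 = 107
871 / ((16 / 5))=4355 / 16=272.19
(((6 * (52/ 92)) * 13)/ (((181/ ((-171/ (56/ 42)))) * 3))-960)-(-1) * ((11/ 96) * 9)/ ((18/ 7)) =-775326521/ 799296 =-970.01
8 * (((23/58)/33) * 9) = 276/319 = 0.87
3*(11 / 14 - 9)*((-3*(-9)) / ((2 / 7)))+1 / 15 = -139721 / 60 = -2328.68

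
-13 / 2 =-6.50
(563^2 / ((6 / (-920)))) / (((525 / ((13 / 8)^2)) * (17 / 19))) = -23409111557 / 85680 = -273215.59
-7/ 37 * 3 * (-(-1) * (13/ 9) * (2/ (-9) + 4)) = -3094/ 999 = -3.10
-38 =-38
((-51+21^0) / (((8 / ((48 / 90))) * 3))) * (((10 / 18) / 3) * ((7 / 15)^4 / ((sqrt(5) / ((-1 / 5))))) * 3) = 4802 * sqrt(5) / 4100625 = 0.00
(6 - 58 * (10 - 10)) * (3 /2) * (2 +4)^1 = 54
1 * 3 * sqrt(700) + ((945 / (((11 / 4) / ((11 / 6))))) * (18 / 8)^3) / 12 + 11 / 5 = 30 * sqrt(7) + 384133 / 640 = 679.58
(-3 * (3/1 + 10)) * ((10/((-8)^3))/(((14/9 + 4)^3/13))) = 369603/6400000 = 0.06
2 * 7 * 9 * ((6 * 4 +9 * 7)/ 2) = 5481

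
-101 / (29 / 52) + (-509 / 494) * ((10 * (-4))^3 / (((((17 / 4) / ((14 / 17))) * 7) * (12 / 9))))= 2459208484 / 2070107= 1187.96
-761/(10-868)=761/858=0.89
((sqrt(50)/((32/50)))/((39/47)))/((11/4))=5875 * sqrt(2)/1716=4.84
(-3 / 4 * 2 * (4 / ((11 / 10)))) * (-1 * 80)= 4800 / 11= 436.36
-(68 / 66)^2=-1156 / 1089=-1.06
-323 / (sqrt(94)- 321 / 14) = 63308 * sqrt(94) / 84617 + 1451562 / 84617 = 24.41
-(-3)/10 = 3/10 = 0.30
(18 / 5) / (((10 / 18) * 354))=27 / 1475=0.02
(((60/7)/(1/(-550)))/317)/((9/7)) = -11000/951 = -11.57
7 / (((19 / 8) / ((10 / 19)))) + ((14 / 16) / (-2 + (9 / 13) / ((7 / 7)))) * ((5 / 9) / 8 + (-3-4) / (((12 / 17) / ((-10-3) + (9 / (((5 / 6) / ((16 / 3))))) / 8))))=-653616481 / 17674560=-36.98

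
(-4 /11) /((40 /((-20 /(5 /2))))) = 4 /55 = 0.07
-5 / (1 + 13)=-5 / 14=-0.36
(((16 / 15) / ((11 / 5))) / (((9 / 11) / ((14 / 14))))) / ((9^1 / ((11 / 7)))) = 176 / 1701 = 0.10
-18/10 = -9/5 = -1.80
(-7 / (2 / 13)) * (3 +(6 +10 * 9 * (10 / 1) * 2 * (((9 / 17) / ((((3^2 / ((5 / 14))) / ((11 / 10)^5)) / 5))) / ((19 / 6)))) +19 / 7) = -63415261 / 12920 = -4908.30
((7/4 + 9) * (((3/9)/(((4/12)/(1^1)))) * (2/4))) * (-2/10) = -43/40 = -1.08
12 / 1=12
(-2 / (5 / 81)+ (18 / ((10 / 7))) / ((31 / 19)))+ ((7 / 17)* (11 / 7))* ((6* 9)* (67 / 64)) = 200709 / 16864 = 11.90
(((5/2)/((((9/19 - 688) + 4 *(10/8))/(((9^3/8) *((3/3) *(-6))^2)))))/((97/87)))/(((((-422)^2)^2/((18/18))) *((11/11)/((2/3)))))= -18075555/79785603723396352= -0.00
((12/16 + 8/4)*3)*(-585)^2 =11293425/4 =2823356.25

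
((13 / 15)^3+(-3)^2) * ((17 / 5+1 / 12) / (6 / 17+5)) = 28932079 / 4606875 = 6.28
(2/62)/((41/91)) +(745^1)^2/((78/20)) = 7054371299/49569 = 142314.17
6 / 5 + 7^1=41 / 5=8.20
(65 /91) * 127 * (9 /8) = 5715 /56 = 102.05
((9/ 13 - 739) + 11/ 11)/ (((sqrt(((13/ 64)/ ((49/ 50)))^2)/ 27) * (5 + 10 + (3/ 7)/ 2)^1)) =-5334336/ 845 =-6312.82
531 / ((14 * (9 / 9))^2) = 531 / 196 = 2.71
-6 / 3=-2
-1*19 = -19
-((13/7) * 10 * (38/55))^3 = -964430272/456533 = -2112.51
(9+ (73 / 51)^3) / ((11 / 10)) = 15828760 / 1459161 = 10.85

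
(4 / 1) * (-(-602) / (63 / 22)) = 7568 / 9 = 840.89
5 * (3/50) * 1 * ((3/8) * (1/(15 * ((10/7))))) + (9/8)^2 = 10167/8000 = 1.27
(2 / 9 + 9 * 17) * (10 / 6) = 6895 / 27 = 255.37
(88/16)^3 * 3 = 3993/8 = 499.12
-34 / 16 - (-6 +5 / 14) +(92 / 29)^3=48411161 / 1365784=35.45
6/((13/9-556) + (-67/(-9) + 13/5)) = -270/24503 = -0.01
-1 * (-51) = 51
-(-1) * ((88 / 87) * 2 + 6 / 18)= 205 / 87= 2.36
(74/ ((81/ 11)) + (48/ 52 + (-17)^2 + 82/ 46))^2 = 53409874938436/ 586559961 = 91056.12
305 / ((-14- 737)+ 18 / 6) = -305 / 748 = -0.41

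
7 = 7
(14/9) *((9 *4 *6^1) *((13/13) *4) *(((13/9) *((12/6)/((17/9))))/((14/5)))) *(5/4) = 15600/17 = 917.65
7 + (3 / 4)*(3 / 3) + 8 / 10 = 171 / 20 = 8.55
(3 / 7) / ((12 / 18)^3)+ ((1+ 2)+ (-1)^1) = 193 / 56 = 3.45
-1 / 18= -0.06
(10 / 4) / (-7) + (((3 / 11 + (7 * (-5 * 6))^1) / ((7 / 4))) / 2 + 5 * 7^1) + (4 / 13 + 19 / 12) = -23.39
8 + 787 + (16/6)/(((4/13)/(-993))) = -7811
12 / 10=6 / 5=1.20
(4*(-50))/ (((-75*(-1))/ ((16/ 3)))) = -128/ 9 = -14.22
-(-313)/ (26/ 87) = 27231/ 26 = 1047.35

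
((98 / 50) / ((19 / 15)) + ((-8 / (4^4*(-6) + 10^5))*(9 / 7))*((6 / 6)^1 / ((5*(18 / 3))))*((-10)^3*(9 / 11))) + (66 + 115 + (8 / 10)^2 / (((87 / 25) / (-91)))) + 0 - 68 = 191542299481 / 1958218185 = 97.81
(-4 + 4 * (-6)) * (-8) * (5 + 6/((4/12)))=5152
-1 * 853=-853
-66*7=-462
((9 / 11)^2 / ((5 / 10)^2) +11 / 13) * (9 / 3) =16629 / 1573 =10.57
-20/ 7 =-2.86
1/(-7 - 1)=-1/8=-0.12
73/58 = 1.26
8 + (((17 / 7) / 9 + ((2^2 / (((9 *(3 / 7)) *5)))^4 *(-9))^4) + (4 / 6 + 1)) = 129033383455087264768631365663522 / 12985787691253433472747802734375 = 9.94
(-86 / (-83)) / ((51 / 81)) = 2322 / 1411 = 1.65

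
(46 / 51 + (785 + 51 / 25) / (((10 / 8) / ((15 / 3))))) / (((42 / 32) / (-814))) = -52292063296 / 26775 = -1953018.24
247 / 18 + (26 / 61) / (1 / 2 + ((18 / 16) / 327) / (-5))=34841339 / 2390346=14.58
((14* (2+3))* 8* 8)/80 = 56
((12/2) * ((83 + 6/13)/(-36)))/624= -1085/48672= -0.02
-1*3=-3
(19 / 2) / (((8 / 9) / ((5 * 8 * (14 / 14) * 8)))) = 3420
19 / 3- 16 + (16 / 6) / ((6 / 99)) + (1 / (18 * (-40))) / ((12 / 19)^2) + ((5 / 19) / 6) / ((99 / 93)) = 744790471 / 21669120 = 34.37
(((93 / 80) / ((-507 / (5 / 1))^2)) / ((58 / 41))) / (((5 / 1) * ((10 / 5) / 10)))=6355 / 79513824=0.00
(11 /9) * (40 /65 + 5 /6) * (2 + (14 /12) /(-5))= 65879 /21060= 3.13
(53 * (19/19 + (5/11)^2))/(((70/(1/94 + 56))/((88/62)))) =8148114/112189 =72.63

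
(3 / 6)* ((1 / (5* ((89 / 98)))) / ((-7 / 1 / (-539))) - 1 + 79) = 21128 / 445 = 47.48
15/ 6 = 5/ 2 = 2.50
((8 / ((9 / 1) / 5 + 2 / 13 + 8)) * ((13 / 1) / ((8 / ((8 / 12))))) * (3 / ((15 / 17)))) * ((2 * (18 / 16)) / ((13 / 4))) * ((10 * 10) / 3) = 44200 / 647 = 68.32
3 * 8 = 24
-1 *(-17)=17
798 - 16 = 782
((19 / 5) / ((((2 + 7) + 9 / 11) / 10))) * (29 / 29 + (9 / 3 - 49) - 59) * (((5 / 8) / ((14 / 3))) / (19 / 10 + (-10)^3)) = 0.05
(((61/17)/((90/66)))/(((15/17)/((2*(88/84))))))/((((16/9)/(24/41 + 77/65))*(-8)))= -34816177/44772000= -0.78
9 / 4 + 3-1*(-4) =37 / 4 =9.25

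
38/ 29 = 1.31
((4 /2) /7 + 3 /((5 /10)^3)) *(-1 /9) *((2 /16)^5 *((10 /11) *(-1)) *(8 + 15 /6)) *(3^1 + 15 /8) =5525 /1441792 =0.00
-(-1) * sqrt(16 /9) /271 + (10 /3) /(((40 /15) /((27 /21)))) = 36697 /22764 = 1.61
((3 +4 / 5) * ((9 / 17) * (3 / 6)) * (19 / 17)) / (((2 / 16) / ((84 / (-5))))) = -1091664 / 7225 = -151.10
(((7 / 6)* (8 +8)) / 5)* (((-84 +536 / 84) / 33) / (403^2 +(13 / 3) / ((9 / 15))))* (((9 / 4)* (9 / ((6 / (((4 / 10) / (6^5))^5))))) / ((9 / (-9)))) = 163 / 2480124011895474359500800000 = 0.00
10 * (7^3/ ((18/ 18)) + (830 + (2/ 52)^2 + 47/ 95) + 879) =20524.96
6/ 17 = 0.35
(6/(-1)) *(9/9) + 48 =42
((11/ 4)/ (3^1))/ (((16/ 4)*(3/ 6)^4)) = 11/ 3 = 3.67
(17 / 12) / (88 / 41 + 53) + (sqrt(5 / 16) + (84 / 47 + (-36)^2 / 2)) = sqrt(5) / 4 + 48743767 / 75012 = 650.37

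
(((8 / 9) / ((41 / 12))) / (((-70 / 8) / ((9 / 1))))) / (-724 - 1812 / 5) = 48 / 194873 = 0.00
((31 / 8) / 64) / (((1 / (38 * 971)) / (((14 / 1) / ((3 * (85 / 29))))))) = 116099557 / 32640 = 3556.97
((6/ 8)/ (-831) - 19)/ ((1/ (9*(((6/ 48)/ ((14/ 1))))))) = -189477/ 124096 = -1.53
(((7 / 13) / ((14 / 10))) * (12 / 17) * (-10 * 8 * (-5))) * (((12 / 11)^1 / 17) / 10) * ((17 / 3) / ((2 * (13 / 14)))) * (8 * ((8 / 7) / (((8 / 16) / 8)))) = 9830400 / 31603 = 311.06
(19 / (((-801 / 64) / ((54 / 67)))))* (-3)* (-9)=-196992 / 5963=-33.04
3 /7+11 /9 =104 /63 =1.65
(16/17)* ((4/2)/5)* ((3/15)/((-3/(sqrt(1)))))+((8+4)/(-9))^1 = -1732/1275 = -1.36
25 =25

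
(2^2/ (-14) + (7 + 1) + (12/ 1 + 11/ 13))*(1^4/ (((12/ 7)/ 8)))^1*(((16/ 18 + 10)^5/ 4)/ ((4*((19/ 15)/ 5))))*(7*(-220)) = -81390723395366000/ 14585103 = -5580401001.99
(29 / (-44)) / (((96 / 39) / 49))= -18473 / 1408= -13.12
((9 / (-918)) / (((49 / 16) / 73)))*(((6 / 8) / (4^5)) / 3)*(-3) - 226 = -96388023 / 426496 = -226.00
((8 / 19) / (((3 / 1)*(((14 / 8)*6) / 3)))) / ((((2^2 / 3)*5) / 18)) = 72 / 665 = 0.11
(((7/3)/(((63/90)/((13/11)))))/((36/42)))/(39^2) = 35/11583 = 0.00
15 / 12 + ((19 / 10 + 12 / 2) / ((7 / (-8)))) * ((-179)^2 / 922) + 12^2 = -10875477 / 64540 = -168.51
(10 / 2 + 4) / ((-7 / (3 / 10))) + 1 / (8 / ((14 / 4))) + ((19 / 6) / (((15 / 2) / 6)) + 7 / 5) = 1339 / 336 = 3.99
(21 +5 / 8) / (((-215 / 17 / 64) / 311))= -7317208 / 215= -34033.53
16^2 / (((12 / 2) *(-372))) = -0.11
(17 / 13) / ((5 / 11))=187 / 65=2.88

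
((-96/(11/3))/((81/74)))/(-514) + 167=4250165/25443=167.05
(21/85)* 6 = 126/85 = 1.48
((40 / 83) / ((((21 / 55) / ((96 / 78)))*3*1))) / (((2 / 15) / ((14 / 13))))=176000 / 42081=4.18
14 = 14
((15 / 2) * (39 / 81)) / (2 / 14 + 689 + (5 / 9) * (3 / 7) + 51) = 35 / 7176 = 0.00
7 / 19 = 0.37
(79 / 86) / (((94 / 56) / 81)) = 89586 / 2021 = 44.33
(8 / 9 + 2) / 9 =26 / 81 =0.32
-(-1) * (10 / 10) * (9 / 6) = 3 / 2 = 1.50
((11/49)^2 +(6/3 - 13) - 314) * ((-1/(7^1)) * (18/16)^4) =1279729611/17210368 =74.36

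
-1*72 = -72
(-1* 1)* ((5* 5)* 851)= -21275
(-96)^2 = 9216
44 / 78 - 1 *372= -14486 / 39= -371.44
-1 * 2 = -2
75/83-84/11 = -6.73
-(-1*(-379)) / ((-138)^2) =-379 / 19044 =-0.02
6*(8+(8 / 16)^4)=387 / 8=48.38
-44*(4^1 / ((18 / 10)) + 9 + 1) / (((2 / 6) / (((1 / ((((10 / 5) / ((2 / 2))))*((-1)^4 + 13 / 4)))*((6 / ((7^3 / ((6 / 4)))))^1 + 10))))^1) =-1903.02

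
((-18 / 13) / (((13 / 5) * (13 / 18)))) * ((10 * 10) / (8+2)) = -16200 / 2197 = -7.37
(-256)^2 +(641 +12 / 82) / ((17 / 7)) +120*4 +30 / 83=3834385273 / 57851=66280.36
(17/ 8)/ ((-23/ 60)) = -255/ 46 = -5.54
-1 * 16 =-16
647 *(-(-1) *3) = 1941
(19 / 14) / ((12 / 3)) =19 / 56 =0.34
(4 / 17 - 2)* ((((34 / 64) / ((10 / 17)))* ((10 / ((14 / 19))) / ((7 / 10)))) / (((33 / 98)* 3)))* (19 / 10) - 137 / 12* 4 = -54797 / 528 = -103.78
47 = 47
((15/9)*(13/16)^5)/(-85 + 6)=-1856465/248512512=-0.01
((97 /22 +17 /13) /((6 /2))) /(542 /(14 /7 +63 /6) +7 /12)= 81750 /1885169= 0.04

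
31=31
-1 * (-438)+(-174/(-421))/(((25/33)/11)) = 444.00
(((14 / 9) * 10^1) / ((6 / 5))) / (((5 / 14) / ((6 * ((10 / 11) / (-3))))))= -65.99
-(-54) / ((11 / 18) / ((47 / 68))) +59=22454 / 187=120.07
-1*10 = -10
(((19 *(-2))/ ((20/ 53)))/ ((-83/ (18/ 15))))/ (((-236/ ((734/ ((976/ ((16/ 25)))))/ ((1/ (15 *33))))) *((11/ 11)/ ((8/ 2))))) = -219523986/ 37339625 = -5.88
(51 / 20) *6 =153 / 10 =15.30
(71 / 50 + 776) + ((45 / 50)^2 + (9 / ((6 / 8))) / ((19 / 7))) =1487037 / 1900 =782.65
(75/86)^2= 5625/7396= 0.76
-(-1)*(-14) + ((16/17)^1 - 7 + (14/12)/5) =-10111/510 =-19.83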